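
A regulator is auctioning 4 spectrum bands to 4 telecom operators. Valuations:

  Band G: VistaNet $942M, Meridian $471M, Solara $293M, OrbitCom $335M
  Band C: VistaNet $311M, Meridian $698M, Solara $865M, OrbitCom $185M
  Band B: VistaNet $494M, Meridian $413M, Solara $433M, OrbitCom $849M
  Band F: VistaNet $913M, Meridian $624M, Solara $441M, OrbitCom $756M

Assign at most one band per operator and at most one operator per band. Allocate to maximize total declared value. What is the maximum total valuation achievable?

Maximum total: $3280M

This is a one-to-one assignment (maximum-weight bipartite matching).
Optimal: VistaNet→Band G ($942M), Meridian→Band F ($624M), Solara→Band C ($865M), OrbitCom→Band B ($849M) — total 942+624+865+849 = $3280M.
Row-greedy (each operator in turn takes its best remaining band) gives $2930M, worse by 350.
Next-best assignment: VistaNet→Band F, Meridian→Band G, Solara→Band C, OrbitCom→Band B = $3098M.
No other one-to-one assignment exceeds $3280M.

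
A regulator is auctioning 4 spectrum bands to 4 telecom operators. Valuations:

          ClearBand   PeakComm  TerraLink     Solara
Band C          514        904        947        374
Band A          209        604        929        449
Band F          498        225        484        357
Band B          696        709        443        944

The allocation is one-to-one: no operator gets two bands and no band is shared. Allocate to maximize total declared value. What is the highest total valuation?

Treat this as an assignment problem: match each operator to one band.
Optimal: ClearBand→Band F ($498M), PeakComm→Band C ($904M), TerraLink→Band A ($929M), Solara→Band B ($944M) — total 498+904+929+944 = $3275M.
Column-greedy (each band in turn goes to its best remaining operator) gives $2993M, worse by 282.
Next-best assignment: ClearBand→Band F, PeakComm→Band A, TerraLink→Band C, Solara→Band B = $2993M.
Swapping ClearBand↔Solara (ClearBand→Band B $696M, Solara→Band F $357M) loses 389.

Max total: $3275M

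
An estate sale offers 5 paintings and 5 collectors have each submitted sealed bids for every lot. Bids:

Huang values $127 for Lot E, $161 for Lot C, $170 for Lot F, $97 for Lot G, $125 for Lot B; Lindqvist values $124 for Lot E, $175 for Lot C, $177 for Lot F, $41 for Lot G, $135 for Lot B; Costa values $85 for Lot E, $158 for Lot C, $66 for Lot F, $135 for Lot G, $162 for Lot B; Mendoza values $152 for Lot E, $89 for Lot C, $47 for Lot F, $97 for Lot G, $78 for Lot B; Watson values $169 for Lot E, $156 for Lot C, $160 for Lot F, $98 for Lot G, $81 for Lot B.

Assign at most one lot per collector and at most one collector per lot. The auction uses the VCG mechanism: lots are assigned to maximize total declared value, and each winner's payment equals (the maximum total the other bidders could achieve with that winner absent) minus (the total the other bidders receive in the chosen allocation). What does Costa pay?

Costa pays $2.

Efficient allocation: Huang→Lot F ($170), Lindqvist→Lot C ($175), Costa→Lot B ($162), Mendoza→Lot G ($97), Watson→Lot E ($169); total welfare W = $773.
Costa receives Lot B at value $162, so the others get W − 162 = $611.
Without Costa: best allocation of the remaining 4 bidders over all 5 lots is Huang→Lot F ($170), Lindqvist→Lot B ($135), Mendoza→Lot E ($152), Watson→Lot C ($156), total $613.
VCG payment = (others' best without Costa) − (others' welfare with Costa) = 613 − 611 = $2.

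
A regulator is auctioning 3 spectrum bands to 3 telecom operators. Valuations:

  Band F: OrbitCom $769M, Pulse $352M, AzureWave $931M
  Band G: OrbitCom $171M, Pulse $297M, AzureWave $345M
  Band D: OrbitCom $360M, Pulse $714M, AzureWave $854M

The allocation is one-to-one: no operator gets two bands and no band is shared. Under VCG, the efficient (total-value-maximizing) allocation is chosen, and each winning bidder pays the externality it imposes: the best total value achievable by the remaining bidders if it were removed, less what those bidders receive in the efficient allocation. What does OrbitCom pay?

OrbitCom pays $494M.

Efficient allocation: OrbitCom→Band F ($769M), Pulse→Band G ($297M), AzureWave→Band D ($854M); total welfare W = $1920M.
OrbitCom receives Band F at value $769M, so the others get W − 769 = $1151M.
Without OrbitCom: best allocation of the remaining 2 bidders over all 3 bands is Pulse→Band D ($714M), AzureWave→Band F ($931M), total $1645M.
VCG payment = (others' best without OrbitCom) − (others' welfare with OrbitCom) = 1645 − 1151 = $494M.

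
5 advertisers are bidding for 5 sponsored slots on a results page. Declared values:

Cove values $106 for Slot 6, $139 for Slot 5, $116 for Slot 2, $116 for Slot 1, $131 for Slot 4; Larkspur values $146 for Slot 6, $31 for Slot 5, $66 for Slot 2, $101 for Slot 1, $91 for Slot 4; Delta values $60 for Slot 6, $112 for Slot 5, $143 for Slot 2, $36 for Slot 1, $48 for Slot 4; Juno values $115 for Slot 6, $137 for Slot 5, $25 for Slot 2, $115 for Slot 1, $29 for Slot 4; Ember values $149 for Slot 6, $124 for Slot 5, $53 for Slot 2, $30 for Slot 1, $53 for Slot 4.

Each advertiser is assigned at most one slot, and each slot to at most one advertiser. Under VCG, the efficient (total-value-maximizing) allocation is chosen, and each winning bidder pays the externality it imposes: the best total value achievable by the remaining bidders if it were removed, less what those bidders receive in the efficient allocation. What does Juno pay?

Efficient allocation: Cove→Slot 4 ($131), Larkspur→Slot 1 ($101), Delta→Slot 2 ($143), Juno→Slot 5 ($137), Ember→Slot 6 ($149); total welfare W = $661.
Juno receives Slot 5 at value $137, so the others get W − 137 = $524.
Without Juno: best allocation of the remaining 4 bidders over all 5 slots is Cove→Slot 4 ($131), Larkspur→Slot 6 ($146), Delta→Slot 2 ($143), Ember→Slot 5 ($124), total $544.
VCG payment = (others' best without Juno) − (others' welfare with Juno) = 544 − 524 = $20.

Juno pays $20.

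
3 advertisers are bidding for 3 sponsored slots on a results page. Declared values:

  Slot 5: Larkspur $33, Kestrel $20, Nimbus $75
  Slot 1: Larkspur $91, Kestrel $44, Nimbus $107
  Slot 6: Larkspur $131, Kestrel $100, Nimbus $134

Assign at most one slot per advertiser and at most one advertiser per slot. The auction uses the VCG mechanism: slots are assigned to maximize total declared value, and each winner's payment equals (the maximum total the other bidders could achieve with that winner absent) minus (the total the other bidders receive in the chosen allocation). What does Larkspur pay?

Efficient allocation: Larkspur→Slot 1 ($91), Kestrel→Slot 6 ($100), Nimbus→Slot 5 ($75); total welfare W = $266.
Larkspur receives Slot 1 at value $91, so the others get W − 91 = $175.
Without Larkspur: best allocation of the remaining 2 bidders over all 3 slots is Kestrel→Slot 6 ($100), Nimbus→Slot 1 ($107), total $207.
VCG payment = (others' best without Larkspur) − (others' welfare with Larkspur) = 207 − 175 = $32.

Larkspur pays $32.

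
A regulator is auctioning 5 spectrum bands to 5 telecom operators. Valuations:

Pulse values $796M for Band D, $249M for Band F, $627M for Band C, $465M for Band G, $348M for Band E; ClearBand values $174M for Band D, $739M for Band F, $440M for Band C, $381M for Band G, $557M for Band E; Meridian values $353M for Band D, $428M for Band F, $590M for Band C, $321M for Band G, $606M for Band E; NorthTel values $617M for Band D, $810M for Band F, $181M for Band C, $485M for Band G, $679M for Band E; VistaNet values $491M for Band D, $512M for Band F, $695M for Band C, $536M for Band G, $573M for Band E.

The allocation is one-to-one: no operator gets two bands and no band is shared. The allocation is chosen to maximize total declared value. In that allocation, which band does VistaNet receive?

This is the linear assignment problem.
Optimal: Pulse→Band D ($796M), ClearBand→Band F ($739M), Meridian→Band C ($590M), NorthTel→Band E ($679M), VistaNet→Band G ($536M) — total 796+739+590+679+536 = $3340M.
Column-greedy (each band in turn goes to its best remaining operator) gives $3288M, worse by 52.
VistaNet's own top band is Band C ($695M), but forcing VistaNet→Band C and reassigning the rest optimally gives only $3321M — worse by 19.

VistaNet receives Band G.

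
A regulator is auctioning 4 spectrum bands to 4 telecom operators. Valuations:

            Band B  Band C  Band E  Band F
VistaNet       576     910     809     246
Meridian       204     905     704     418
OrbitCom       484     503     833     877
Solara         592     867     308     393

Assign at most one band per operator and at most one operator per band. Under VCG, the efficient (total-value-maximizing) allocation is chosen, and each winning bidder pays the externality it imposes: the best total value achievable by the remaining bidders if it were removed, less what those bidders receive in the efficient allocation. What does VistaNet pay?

Efficient allocation: VistaNet→Band E ($809M), Meridian→Band C ($905M), OrbitCom→Band F ($877M), Solara→Band B ($592M); total welfare W = $3183M.
VistaNet receives Band E at value $809M, so the others get W − 809 = $2374M.
Without VistaNet: best allocation of the remaining 3 bidders over all 4 bands is Meridian→Band E ($704M), OrbitCom→Band F ($877M), Solara→Band C ($867M), total $2448M.
VCG payment = (others' best without VistaNet) − (others' welfare with VistaNet) = 2448 − 2374 = $74M.

VistaNet pays $74M.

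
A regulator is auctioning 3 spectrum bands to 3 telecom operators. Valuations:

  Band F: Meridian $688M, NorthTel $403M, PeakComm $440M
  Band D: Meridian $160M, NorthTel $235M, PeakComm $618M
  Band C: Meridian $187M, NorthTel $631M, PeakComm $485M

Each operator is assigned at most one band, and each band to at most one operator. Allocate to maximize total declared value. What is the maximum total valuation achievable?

Max total: $1937M

Optimal: Meridian→Band F ($688M), NorthTel→Band C ($631M), PeakComm→Band D ($618M) — total 688+631+618 = $1937M.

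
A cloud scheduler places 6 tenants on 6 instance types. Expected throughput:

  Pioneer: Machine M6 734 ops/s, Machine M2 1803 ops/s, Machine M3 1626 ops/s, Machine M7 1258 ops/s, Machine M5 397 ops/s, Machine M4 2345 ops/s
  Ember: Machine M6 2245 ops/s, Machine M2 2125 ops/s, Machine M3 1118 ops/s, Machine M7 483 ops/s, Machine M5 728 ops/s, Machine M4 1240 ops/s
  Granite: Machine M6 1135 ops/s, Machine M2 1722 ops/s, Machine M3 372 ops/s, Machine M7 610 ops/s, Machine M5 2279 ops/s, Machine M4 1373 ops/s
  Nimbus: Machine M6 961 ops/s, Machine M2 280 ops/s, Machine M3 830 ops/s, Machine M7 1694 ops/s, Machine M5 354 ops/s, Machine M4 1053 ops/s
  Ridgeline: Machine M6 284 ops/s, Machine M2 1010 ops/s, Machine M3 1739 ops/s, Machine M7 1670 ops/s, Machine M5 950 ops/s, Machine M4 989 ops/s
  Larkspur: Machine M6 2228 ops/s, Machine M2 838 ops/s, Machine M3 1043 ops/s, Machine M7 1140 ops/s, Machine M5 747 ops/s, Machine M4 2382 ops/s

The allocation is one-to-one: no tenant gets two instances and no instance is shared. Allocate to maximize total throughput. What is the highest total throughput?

Maximum total: 12410 ops/s

Optimal: Pioneer→Machine M4 (2345 ops/s), Ember→Machine M2 (2125 ops/s), Granite→Machine M5 (2279 ops/s), Nimbus→Machine M7 (1694 ops/s), Ridgeline→Machine M3 (1739 ops/s), Larkspur→Machine M6 (2228 ops/s) — total 2345+2125+2279+1694+1739+2228 = 12410 ops/s.
Max-entry greedy (repeatedly take the single best remaining cell) gives 12142 ops/s, worse by 268.
Swapping Larkspur↔Pioneer (Larkspur→Machine M4 2382 ops/s, Pioneer→Machine M6 734 ops/s) loses 1457.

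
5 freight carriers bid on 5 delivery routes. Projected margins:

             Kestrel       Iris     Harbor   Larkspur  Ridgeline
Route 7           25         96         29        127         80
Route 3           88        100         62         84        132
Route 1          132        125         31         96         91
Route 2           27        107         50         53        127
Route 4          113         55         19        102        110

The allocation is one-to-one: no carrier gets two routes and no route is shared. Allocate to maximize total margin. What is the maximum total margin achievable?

Maximum total: $554k

This is the linear assignment problem.
Optimal: Kestrel→Route 4 ($113k), Iris→Route 1 ($125k), Harbor→Route 3 ($62k), Larkspur→Route 7 ($127k), Ridgeline→Route 2 ($127k) — total 113+125+62+127+127 = $554k.
No other one-to-one assignment exceeds $554k.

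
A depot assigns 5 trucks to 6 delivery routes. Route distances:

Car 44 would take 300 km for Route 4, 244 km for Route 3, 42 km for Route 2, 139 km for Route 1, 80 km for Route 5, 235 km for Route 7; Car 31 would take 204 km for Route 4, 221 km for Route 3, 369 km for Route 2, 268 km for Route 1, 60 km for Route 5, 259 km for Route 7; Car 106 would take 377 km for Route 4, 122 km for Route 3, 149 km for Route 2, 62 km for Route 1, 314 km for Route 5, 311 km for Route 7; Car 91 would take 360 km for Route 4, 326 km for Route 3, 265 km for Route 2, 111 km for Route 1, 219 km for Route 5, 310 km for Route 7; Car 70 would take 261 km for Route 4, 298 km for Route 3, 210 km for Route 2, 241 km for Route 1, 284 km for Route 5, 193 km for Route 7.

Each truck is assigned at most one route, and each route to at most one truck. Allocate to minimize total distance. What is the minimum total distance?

Min total: 528 km

Optimal: Car 44→Route 2 (42 km), Car 31→Route 5 (60 km), Car 106→Route 3 (122 km), Car 91→Route 1 (111 km), Car 70→Route 7 (193 km) — total 42+60+122+111+193 = 528 km.
Column-greedy (each route in turn goes to its cheapest remaining truck) gives 763 km, worse by 235.
Next-best assignment: Car 44→Route 2, Car 31→Route 5, Car 106→Route 3, Car 91→Route 1, Car 70→Route 4 = 596 km.
Swapping Car 70↔Car 91 (Car 70→Route 1 241 km, Car 91→Route 7 310 km) adds 247.
Checked against all permutations: 528 km is optimal.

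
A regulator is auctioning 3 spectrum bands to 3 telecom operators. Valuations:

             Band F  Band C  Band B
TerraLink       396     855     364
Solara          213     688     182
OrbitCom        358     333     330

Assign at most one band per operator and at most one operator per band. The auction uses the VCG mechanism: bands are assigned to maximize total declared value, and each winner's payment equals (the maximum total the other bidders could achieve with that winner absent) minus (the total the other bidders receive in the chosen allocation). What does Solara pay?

Solara pays $487M.

Efficient allocation: TerraLink→Band F ($396M), Solara→Band C ($688M), OrbitCom→Band B ($330M); total welfare W = $1414M.
Solara receives Band C at value $688M, so the others get W − 688 = $726M.
Without Solara: best allocation of the remaining 2 bidders over all 3 bands is TerraLink→Band C ($855M), OrbitCom→Band F ($358M), total $1213M.
VCG payment = (others' best without Solara) − (others' welfare with Solara) = 1213 − 726 = $487M.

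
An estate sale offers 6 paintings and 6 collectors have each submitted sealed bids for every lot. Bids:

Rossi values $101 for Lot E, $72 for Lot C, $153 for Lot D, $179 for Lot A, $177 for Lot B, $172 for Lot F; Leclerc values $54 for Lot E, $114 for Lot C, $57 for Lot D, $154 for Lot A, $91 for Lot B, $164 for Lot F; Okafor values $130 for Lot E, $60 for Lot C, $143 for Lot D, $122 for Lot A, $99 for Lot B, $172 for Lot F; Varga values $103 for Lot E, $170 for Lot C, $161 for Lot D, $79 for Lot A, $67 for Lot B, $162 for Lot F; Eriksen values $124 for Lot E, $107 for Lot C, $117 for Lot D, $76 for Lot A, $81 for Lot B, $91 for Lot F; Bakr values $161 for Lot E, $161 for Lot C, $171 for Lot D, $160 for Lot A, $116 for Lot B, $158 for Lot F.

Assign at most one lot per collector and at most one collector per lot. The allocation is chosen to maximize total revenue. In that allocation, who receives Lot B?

This is the linear assignment problem.
Optimal: Rossi→Lot B ($177), Leclerc→Lot A ($154), Okafor→Lot F ($172), Varga→Lot C ($170), Eriksen→Lot E ($124), Bakr→Lot D ($171) — total 177+154+172+170+124+171 = $968.
Row-greedy (each collector in turn takes its best remaining lot) gives $896, worse by 72.
Swapping Eriksen↔Okafor (Eriksen→Lot F $91, Okafor→Lot E $130) loses 75.
Rossi's own top lot is Lot A ($179), but forcing Rossi→Lot A and reassigning the rest optimally gives only $907 — worse by 61.

Rossi receives Lot B.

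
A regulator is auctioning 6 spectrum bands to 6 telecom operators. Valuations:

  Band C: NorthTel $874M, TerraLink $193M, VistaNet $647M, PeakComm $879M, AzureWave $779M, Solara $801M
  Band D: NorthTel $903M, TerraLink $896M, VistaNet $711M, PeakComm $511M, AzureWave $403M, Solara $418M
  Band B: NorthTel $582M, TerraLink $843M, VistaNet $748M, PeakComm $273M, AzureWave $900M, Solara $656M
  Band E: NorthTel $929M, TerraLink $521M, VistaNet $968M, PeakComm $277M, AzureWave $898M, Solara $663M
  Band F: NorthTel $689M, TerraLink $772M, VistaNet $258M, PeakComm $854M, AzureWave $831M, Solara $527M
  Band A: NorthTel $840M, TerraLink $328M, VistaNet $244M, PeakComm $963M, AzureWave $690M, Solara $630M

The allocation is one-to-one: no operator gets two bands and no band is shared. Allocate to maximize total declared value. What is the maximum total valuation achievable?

Optimal: NorthTel→Band D ($903M), TerraLink→Band B ($843M), VistaNet→Band E ($968M), PeakComm→Band A ($963M), AzureWave→Band F ($831M), Solara→Band C ($801M) — total 903+843+968+963+831+801 = $5309M.
Row-greedy (each operator in turn takes its best remaining band) gives $5168M, worse by 141.
Checked against all permutations: $5309M is optimal.

Maximum total: $5309M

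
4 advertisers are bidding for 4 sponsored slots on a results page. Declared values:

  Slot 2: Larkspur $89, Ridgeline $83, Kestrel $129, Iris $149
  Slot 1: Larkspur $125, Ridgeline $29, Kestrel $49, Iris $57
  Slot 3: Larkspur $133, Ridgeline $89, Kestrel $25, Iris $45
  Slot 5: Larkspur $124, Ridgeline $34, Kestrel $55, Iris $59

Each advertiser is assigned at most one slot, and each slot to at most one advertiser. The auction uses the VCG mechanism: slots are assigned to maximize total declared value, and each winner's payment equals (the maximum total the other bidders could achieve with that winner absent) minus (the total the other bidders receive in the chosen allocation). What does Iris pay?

Iris pays $74.

Efficient allocation: Larkspur→Slot 1 ($125), Ridgeline→Slot 3 ($89), Kestrel→Slot 5 ($55), Iris→Slot 2 ($149); total welfare W = $418.
Iris receives Slot 2 at value $149, so the others get W − 149 = $269.
Without Iris: best allocation of the remaining 3 bidders over all 4 slots is Larkspur→Slot 1 ($125), Ridgeline→Slot 3 ($89), Kestrel→Slot 2 ($129), total $343.
VCG payment = (others' best without Iris) − (others' welfare with Iris) = 343 − 269 = $74.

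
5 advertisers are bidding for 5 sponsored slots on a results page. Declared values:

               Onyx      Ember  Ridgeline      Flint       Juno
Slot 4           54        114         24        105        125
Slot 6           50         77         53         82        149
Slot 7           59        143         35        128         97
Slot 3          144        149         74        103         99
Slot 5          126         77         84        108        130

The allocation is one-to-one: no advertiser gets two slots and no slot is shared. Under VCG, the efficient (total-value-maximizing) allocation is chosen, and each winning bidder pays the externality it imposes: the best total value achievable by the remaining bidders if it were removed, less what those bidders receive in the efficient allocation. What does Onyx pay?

Onyx pays $29.

Efficient allocation: Onyx→Slot 3 ($144), Ember→Slot 7 ($143), Ridgeline→Slot 5 ($84), Flint→Slot 4 ($105), Juno→Slot 6 ($149); total welfare W = $625.
Onyx receives Slot 3 at value $144, so the others get W − 144 = $481.
Without Onyx: best allocation of the remaining 4 bidders over all 5 slots is Ember→Slot 3 ($149), Ridgeline→Slot 5 ($84), Flint→Slot 7 ($128), Juno→Slot 6 ($149), total $510.
VCG payment = (others' best without Onyx) − (others' welfare with Onyx) = 510 − 481 = $29.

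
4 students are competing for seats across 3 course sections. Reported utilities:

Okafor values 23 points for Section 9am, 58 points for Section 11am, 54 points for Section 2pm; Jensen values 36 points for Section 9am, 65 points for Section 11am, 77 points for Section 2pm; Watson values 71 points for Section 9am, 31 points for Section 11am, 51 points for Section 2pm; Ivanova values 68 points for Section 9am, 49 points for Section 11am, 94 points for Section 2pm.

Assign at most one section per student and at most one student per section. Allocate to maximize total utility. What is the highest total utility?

Maximum total: 230 points

This is the linear assignment problem.
Optimal: Watson→Section 9am (71 points), Jensen→Section 11am (65 points), Ivanova→Section 2pm (94 points) — total 71+65+94 = 230 points.
Row-greedy (each student in turn takes its best remaining section) gives 206 points, worse by 24.
Next-best assignment: Watson→Section 9am, Okafor→Section 11am, Ivanova→Section 2pm = 223 points.
No other one-to-one assignment exceeds 230 points.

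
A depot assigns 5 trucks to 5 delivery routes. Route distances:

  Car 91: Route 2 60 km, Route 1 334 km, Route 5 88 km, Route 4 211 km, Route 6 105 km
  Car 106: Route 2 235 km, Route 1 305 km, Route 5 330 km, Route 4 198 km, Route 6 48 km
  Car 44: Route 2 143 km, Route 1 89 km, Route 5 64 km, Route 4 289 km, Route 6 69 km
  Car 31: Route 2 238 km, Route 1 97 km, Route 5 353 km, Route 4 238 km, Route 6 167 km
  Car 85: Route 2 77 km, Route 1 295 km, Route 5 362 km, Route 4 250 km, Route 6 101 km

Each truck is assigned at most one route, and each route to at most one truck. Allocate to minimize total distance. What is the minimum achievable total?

Min total: 497 km

Optimal: Car 91→Route 4 (211 km), Car 106→Route 6 (48 km), Car 44→Route 5 (64 km), Car 31→Route 1 (97 km), Car 85→Route 2 (77 km) — total 211+48+64+97+77 = 497 km.
Row-greedy (each truck in turn takes its cheapest remaining route) gives 519 km, worse by 22.
Swapping Car 91↔Car 85 (Car 91→Route 2 60 km, Car 85→Route 4 250 km) adds 22.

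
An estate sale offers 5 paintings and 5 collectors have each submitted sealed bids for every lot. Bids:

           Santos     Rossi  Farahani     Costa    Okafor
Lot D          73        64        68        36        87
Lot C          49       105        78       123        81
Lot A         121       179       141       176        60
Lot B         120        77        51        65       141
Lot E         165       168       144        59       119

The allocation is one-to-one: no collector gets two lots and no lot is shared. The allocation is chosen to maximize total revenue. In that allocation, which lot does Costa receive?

Costa receives Lot C.

Treat this as an assignment problem: match each collector to one lot.
Optimal: Santos→Lot E ($165), Rossi→Lot A ($179), Farahani→Lot D ($68), Costa→Lot C ($123), Okafor→Lot B ($141) — total 165+179+68+123+141 = $676.
Column-greedy (each lot in turn goes to its best remaining collector) gives $653, worse by 23.
Next-best assignment: Santos→Lot D, Rossi→Lot A, Farahani→Lot E, Costa→Lot C, Okafor→Lot B = $660.
Swapping Farahani↔Okafor (Farahani→Lot B $51, Okafor→Lot D $87) loses 71.
Costa's own top lot is Lot A ($176), but forcing Costa→Lot A and reassigning the rest optimally gives only $655 — worse by 21.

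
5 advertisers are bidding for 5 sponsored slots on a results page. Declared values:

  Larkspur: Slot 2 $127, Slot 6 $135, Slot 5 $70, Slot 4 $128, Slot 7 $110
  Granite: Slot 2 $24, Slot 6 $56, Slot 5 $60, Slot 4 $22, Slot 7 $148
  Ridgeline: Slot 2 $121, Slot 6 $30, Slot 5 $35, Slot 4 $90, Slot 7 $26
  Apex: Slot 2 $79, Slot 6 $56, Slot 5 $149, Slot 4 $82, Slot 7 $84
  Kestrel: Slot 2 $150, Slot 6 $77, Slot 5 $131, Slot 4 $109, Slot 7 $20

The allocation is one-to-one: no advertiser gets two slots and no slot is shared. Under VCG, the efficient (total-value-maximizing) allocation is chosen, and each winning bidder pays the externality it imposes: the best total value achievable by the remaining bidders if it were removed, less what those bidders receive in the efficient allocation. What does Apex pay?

Efficient allocation: Larkspur→Slot 6 ($135), Granite→Slot 7 ($148), Ridgeline→Slot 4 ($90), Apex→Slot 5 ($149), Kestrel→Slot 2 ($150); total welfare W = $672.
Apex receives Slot 5 at value $149, so the others get W − 149 = $523.
Without Apex: best allocation of the remaining 4 bidders over all 5 slots is Larkspur→Slot 6 ($135), Granite→Slot 7 ($148), Ridgeline→Slot 2 ($121), Kestrel→Slot 5 ($131), total $535.
VCG payment = (others' best without Apex) − (others' welfare with Apex) = 535 − 523 = $12.

Apex pays $12.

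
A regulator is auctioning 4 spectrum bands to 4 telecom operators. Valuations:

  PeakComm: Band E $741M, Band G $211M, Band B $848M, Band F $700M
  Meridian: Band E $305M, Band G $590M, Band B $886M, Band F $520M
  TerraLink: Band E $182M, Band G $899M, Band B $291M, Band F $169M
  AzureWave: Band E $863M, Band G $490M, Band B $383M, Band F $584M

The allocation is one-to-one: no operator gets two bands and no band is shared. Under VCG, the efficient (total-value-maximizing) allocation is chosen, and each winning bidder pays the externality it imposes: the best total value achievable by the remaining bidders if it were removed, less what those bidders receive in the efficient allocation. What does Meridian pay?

Meridian pays $148M.

Efficient allocation: PeakComm→Band F ($700M), Meridian→Band B ($886M), TerraLink→Band G ($899M), AzureWave→Band E ($863M); total welfare W = $3348M.
Meridian receives Band B at value $886M, so the others get W − 886 = $2462M.
Without Meridian: best allocation of the remaining 3 bidders over all 4 bands is PeakComm→Band B ($848M), TerraLink→Band G ($899M), AzureWave→Band E ($863M), total $2610M.
VCG payment = (others' best without Meridian) − (others' welfare with Meridian) = 2610 − 2462 = $148M.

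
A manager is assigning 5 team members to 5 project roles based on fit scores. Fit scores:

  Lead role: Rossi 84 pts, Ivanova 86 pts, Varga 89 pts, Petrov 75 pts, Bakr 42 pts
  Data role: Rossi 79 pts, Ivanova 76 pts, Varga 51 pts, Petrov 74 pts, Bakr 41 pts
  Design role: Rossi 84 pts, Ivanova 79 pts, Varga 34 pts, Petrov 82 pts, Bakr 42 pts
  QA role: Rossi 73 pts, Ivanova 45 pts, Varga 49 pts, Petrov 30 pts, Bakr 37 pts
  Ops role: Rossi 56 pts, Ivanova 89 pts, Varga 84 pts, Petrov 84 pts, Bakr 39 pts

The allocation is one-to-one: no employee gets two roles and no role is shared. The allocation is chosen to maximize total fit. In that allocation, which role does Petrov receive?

Petrov receives Design role.

Optimal: Rossi→Data role (79 pts), Ivanova→Ops role (89 pts), Varga→Lead role (89 pts), Petrov→Design role (82 pts), Bakr→QA role (37 pts) — total 79+89+89+82+37 = 376 pts.
Max-entry greedy (repeatedly take the single best remaining cell) gives 373 pts, worse by 3.
Next-best assignment: Rossi→QA role, Ivanova→Ops role, Varga→Lead role, Petrov→Design role, Bakr→Data role = 374 pts.
Every other assignment is strictly worse.
Petrov's own top role is Ops role (84 pts), but forcing Petrov→Ops role and reassigning the rest optimally gives only 370 pts — worse by 6.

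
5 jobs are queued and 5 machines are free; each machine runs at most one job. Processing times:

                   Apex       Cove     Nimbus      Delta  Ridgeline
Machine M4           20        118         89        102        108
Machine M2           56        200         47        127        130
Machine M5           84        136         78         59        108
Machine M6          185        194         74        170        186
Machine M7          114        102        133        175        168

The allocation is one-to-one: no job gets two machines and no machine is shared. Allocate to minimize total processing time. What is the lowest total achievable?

Optimal: Apex→Machine M4 (20 min), Cove→Machine M7 (102 min), Nimbus→Machine M6 (74 min), Delta→Machine M5 (59 min), Ridgeline→Machine M2 (130 min) — total 20+102+74+59+130 = 385 min.
Column-greedy (each machine in turn goes to its cheapest remaining job) gives 414 min, worse by 29.
Next-best assignment: Apex→Machine M2, Cove→Machine M7, Nimbus→Machine M6, Delta→Machine M5, Ridgeline→Machine M4 = 399 min.
Every other assignment is strictly worse.

Min total: 385 min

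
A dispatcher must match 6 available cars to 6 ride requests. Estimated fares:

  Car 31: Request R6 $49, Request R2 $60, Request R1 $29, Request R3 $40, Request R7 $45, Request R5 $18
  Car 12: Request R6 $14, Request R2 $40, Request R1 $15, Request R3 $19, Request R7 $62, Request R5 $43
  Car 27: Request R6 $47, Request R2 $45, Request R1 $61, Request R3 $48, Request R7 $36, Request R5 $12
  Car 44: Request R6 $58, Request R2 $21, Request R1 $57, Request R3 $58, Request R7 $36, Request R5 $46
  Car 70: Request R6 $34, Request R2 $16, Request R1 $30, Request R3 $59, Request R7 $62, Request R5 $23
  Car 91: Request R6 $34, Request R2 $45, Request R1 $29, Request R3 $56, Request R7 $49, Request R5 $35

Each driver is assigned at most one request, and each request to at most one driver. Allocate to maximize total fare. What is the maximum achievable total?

Maximum total: $340

This is the linear assignment problem.
Optimal: Car 31→Request R2 ($60), Car 12→Request R5 ($43), Car 27→Request R1 ($61), Car 44→Request R6 ($58), Car 70→Request R7 ($62), Car 91→Request R3 ($56) — total 60+43+61+58+62+56 = $340.
Column-greedy (each request in turn goes to its best remaining driver) gives $335, worse by 5.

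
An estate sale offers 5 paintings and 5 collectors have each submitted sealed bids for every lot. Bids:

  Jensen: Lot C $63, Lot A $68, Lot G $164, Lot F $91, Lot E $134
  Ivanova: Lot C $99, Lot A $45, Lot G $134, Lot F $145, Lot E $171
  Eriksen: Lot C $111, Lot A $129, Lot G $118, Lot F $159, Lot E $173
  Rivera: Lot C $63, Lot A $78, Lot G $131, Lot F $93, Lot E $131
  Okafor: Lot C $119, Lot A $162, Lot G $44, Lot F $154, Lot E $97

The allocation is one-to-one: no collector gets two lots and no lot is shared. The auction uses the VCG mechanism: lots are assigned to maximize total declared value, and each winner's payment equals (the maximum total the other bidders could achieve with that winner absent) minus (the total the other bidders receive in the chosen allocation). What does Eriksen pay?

Efficient allocation: Jensen→Lot G ($164), Ivanova→Lot E ($171), Eriksen→Lot F ($159), Rivera→Lot C ($63), Okafor→Lot A ($162); total welfare W = $719.
Eriksen receives Lot F at value $159, so the others get W − 159 = $560.
Without Eriksen: best allocation of the remaining 4 bidders over all 5 lots is Jensen→Lot G ($164), Ivanova→Lot F ($145), Rivera→Lot E ($131), Okafor→Lot A ($162), total $602.
VCG payment = (others' best without Eriksen) − (others' welfare with Eriksen) = 602 − 560 = $42.

Eriksen pays $42.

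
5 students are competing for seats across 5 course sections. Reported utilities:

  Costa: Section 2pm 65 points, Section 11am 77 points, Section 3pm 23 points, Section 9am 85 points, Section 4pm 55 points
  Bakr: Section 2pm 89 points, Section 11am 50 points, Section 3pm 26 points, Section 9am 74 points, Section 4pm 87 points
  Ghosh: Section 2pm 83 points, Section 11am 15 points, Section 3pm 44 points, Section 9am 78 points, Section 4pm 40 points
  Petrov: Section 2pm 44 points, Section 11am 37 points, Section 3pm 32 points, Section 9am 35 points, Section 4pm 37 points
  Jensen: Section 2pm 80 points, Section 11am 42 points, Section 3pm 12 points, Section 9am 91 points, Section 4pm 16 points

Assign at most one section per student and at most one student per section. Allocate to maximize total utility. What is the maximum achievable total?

Maximum total: 370 points

Optimal: Costa→Section 11am (77 points), Bakr→Section 4pm (87 points), Ghosh→Section 2pm (83 points), Petrov→Section 3pm (32 points), Jensen→Section 9am (91 points) — total 77+87+83+32+91 = 370 points.
Max-entry greedy (repeatedly take the single best remaining cell) gives 338 points, worse by 32.
Swapping Petrov↔Jensen (Petrov→Section 9am 35 points, Jensen→Section 3pm 12 points) loses 76.
Every other assignment is strictly worse.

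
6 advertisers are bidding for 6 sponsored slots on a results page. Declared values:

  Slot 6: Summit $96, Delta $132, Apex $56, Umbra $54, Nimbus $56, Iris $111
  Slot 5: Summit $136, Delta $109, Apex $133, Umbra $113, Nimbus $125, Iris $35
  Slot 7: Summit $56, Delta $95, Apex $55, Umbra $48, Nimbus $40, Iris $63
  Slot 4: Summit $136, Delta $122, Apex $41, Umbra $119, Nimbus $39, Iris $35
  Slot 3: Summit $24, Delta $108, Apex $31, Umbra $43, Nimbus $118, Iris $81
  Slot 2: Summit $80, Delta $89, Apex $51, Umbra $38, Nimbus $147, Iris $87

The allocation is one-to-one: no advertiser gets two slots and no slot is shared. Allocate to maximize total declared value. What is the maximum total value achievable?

Maximum total: $683

Optimal: Summit→Slot 4 ($136), Delta→Slot 3 ($108), Apex→Slot 5 ($133), Umbra→Slot 7 ($48), Nimbus→Slot 2 ($147), Iris→Slot 6 ($111) — total 136+108+133+48+147+111 = $683.
Column-greedy (each slot in turn goes to its best remaining advertiser) gives $619, worse by 64.
Next-best assignment: Summit→Slot 4, Delta→Slot 6, Apex→Slot 5, Umbra→Slot 7, Nimbus→Slot 2, Iris→Slot 3 = $677.
Checked against all permutations: $683 is optimal.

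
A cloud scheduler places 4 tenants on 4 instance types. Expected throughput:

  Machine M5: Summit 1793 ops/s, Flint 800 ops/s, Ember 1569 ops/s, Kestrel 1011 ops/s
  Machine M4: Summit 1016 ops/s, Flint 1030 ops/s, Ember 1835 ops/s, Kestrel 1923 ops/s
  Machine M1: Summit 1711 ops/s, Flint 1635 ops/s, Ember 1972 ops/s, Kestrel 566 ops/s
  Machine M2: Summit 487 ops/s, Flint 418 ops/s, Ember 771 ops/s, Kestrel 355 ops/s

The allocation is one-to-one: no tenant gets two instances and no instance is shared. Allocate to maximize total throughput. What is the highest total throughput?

Optimal: Summit→Machine M5 (1793 ops/s), Flint→Machine M1 (1635 ops/s), Ember→Machine M2 (771 ops/s), Kestrel→Machine M4 (1923 ops/s) — total 1793+1635+771+1923 = 6122 ops/s.
Next-best assignment: Summit→Machine M5, Flint→Machine M2, Ember→Machine M1, Kestrel→Machine M4 = 6106 ops/s.

Max total: 6122 ops/s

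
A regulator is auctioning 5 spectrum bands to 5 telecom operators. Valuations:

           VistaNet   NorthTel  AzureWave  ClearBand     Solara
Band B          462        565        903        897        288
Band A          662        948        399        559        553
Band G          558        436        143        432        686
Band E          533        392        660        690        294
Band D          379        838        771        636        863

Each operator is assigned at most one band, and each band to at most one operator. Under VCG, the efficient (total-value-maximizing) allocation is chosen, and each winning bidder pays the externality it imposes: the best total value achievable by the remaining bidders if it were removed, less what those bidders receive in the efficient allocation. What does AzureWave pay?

AzureWave pays $207M.

Efficient allocation: VistaNet→Band G ($558M), NorthTel→Band A ($948M), AzureWave→Band B ($903M), ClearBand→Band E ($690M), Solara→Band D ($863M); total welfare W = $3962M.
AzureWave receives Band B at value $903M, so the others get W − 903 = $3059M.
Without AzureWave: best allocation of the remaining 4 bidders over all 5 bands is VistaNet→Band G ($558M), NorthTel→Band A ($948M), ClearBand→Band B ($897M), Solara→Band D ($863M), total $3266M.
VCG payment = (others' best without AzureWave) − (others' welfare with AzureWave) = 3266 − 3059 = $207M.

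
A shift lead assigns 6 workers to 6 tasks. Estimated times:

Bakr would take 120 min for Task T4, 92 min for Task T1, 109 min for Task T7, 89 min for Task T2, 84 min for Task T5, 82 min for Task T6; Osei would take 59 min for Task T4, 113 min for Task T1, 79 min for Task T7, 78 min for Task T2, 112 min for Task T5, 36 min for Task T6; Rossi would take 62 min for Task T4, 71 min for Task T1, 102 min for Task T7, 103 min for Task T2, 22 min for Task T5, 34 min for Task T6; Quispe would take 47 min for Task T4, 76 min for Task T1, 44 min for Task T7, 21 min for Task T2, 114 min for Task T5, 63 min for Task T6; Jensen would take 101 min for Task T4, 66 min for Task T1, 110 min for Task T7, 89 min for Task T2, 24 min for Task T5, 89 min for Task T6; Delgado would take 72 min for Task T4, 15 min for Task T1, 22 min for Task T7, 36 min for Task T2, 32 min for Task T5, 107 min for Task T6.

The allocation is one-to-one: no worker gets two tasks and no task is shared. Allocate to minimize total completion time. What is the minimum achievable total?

Min total: 252 min

This is the linear assignment problem.
Optimal: Bakr→Task T1 (92 min), Osei→Task T4 (59 min), Rossi→Task T6 (34 min), Quispe→Task T2 (21 min), Jensen→Task T5 (24 min), Delgado→Task T7 (22 min) — total 92+59+34+21+24+22 = 252 min.
Min-entry greedy (repeatedly take the single cheapest remaining cell) gives 304 min, worse by 52.
Swapping Osei↔Quispe (Osei→Task T2 78 min, Quispe→Task T4 47 min) adds 45.
Checked against all permutations: 252 min is optimal.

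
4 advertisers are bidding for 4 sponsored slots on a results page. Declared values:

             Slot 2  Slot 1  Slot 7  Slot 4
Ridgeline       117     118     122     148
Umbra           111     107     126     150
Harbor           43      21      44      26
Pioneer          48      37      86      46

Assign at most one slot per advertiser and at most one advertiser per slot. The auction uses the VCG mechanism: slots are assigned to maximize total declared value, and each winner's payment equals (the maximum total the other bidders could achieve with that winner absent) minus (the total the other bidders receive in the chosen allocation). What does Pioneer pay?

Efficient allocation: Ridgeline→Slot 1 ($118), Umbra→Slot 4 ($150), Harbor→Slot 2 ($43), Pioneer→Slot 7 ($86); total welfare W = $397.
Pioneer receives Slot 7 at value $86, so the others get W − 86 = $311.
Without Pioneer: best allocation of the remaining 3 bidders over all 4 slots is Ridgeline→Slot 4 ($148), Umbra→Slot 7 ($126), Harbor→Slot 2 ($43), total $317.
VCG payment = (others' best without Pioneer) − (others' welfare with Pioneer) = 317 − 311 = $6.

Pioneer pays $6.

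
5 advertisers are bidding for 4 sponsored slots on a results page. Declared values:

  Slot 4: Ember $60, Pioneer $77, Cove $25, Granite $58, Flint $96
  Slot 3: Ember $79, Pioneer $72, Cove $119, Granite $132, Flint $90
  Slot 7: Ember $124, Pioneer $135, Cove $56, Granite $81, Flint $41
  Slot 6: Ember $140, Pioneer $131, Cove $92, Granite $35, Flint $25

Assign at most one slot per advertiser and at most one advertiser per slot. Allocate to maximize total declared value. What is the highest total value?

Max total: $503

Optimal: Flint→Slot 4 ($96), Granite→Slot 3 ($132), Pioneer→Slot 7 ($135), Ember→Slot 6 ($140) — total 96+132+135+140 = $503.
Row-greedy (each advertiser in turn takes its best remaining slot) gives $452, worse by 51.
Swapping Granite↔Ember (Granite→Slot 6 $35, Ember→Slot 3 $79) loses 158.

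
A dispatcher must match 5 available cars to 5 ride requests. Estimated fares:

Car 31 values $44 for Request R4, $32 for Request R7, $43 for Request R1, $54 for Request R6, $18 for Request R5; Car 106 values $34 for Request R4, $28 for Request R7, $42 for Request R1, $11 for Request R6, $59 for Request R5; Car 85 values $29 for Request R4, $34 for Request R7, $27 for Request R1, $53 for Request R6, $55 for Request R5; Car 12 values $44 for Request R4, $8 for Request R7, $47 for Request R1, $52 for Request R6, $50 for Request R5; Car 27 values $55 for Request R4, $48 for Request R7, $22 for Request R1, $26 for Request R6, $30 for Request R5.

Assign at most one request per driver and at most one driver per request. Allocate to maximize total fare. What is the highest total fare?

Maximum total: $251

Optimal: Car 31→Request R4 ($44), Car 106→Request R5 ($59), Car 85→Request R6 ($53), Car 12→Request R1 ($47), Car 27→Request R7 ($48) — total 44+59+53+47+48 = $251.
Max-entry greedy (repeatedly take the single best remaining cell) gives $249, worse by 2.
Swapping Car 27↔Car 12 (Car 27→Request R1 $22, Car 12→Request R7 $8) loses 65.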